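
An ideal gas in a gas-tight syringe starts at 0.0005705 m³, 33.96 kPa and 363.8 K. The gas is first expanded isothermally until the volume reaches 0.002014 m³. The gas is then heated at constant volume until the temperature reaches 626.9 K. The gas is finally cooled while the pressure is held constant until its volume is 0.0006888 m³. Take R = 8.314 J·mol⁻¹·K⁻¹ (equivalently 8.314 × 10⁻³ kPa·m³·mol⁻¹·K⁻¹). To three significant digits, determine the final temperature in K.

T₄ ≈ 214 K

T constant ⇒ Boyle's law P V = const: T₂ = T₁; P₂ = P₁·(V₁/V₂) = 9.620 kPa.
V constant ⇒ P ∝ T: V₃ = V₂; P₃ = P₂·(T₃/T₂) = 16.58 kPa.
P constant ⇒ V ∝ T: P₄ = P₃; T₄ = T₃·(V₄/V₃) = 214.4 K.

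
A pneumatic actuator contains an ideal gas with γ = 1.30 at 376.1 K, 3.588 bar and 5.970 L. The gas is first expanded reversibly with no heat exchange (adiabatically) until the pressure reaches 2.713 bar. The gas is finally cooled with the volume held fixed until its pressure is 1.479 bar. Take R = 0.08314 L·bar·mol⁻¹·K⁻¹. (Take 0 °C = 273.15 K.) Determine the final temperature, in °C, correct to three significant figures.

T₃ ≈ -80.9 °C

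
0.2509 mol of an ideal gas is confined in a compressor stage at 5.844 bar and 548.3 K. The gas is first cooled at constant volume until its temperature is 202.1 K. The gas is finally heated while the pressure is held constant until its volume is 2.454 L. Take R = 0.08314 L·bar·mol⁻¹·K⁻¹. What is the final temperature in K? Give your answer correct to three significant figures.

From PV = nRT: V₁ = nRT₁/P₁ = 1.957 L.
V constant ⇒ P ∝ T: V₂ = V₁; P₂ = P₁·(T₂/T₁) = 2.154 bar.
Isobaric, so V/T is constant: P₃ = P₂; T₃ = T₂·(V₃/V₂) = 253.4 K.

T₃ ≈ 253 K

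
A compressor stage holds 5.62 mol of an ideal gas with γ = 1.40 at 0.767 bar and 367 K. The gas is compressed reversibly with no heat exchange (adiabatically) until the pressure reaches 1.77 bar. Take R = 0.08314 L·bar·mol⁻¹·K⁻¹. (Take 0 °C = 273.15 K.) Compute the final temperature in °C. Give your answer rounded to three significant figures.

T₂ ≈ 193 °C

From PV = nRT: V₁ = nRT₁/P₁ = 223.6 L.
Adiabatic (γ = 1.40), T V^(γ−1) and P V^γ constant: T₂ = T₁·(P₂/P₁)^((γ−1)/γ) = 466.0 K; V₂ = V₁·(P₁/P₂)^(1/γ) = 123.0 L.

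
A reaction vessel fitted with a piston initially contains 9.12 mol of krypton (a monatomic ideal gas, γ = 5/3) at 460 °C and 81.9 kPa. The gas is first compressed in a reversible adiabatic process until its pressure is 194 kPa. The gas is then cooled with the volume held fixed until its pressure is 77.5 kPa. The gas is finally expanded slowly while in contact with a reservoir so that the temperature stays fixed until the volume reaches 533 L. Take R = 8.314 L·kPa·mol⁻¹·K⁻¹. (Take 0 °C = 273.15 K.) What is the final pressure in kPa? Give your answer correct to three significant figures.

Convert: T₁ = 733.1 K.
From PV = nRT: V₁ = nRT₁/P₁ = 678.8 L.
Reversible adiabatic, γ = 5/3: T₂ = T₁·(P₂/P₁)^((γ−1)/γ) = 1035 K; V₂ = V₁·(P₁/P₂)^(1/γ) = 404.6 L.
V constant ⇒ P ∝ T: V₃ = V₂; T₃ = T₂·(P₃/P₂) = 413.5 K.
Isothermal, so P V is constant: T₄ = T₃; P₄ = P₃·(V₃/V₄) = 58.83 kPa.

P₄ ≈ 58.8 kPa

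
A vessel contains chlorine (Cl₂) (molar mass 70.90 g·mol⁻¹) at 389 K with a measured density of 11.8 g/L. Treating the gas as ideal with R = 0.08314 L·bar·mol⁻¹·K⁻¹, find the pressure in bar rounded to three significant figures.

ρ = PM/(RT) ⇒ P = ρRT/M = (11.8 × 0.08314 × 389.0) / 70.90

P ≈ 5.38 bar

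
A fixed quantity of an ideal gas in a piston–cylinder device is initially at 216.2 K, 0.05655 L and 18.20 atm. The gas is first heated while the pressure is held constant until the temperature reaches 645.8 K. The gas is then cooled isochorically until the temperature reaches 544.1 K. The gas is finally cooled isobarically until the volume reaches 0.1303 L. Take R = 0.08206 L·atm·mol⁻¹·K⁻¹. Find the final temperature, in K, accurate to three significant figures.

Isobaric, so V/T is constant: P₂ = P₁; V₂ = V₁·(T₂/T₁) = 0.1689 L.
Isochoric, so P/T is constant: V₃ = V₂; P₃ = P₂·(T₃/T₂) = 15.33 atm.
P constant ⇒ V ∝ T: P₄ = P₃; T₄ = T₃·(V₄/V₃) = 419.7 K.

T₄ ≈ 420 K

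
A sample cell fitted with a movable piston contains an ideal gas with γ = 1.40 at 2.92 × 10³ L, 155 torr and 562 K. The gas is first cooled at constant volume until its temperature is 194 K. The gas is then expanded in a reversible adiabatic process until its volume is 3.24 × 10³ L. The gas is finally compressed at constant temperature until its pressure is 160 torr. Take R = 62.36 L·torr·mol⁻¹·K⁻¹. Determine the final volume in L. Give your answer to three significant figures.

Isochoric, so P/T is constant: V₂ = V₁; P₂ = P₁·(T₂/T₁) = 53.51 torr.
Reversible adiabatic, γ = 1.40: T₃ = T₂·(V₂/V₃)^(γ−1) = 186.1 K; P₃ = P₂·(V₂/V₃)^γ = 46.26 torr.
Isothermal, so P V is constant: T₄ = T₃; V₄ = V₃·(P₃/P₄) = 936.7 L.

V₄ ≈ 937 L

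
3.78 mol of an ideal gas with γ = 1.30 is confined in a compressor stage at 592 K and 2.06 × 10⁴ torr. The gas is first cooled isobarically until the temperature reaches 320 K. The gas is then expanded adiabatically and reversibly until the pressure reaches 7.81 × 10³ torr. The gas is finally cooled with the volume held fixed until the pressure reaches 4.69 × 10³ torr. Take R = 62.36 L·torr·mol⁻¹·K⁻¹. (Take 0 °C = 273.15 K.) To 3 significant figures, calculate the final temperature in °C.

T₄ ≈ -120 °C

From PV = nRT: V₁ = nRT₁/P₁ = 6.774 L.
P constant ⇒ V ∝ T: P₂ = P₁; V₂ = V₁·(T₂/T₁) = 3.662 L.
Adiabatic (γ = 1.30), T V^(γ−1) and P V^γ constant: T₃ = T₂·(P₃/P₂)^((γ−1)/γ) = 255.8 K; V₃ = V₂·(P₂/P₃)^(1/γ) = 7.721 L.
Isochoric, so P/T is constant: V₄ = V₃; T₄ = T₃·(P₄/P₃) = 153.6 K.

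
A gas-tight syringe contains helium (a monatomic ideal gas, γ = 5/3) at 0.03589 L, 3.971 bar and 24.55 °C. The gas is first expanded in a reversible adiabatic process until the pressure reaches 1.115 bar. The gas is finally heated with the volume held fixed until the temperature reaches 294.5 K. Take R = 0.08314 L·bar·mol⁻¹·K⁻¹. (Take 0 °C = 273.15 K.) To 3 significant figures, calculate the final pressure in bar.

Convert: T₁ = 297.7 K.
Reversible adiabatic, γ = 5/3: T₂ = T₁·(P₂/P₁)^((γ−1)/γ) = 179.1 K; V₂ = V₁·(P₁/P₂)^(1/γ) = 0.07690 L.
Isochoric, so P/T is constant: V₃ = V₂; P₃ = P₂·(T₃/T₂) = 1.833 bar.

P₃ ≈ 1.83 bar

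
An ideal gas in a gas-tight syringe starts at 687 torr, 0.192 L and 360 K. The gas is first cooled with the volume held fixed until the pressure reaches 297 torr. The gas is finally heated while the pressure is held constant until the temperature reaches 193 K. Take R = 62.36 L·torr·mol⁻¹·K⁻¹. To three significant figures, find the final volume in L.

V₃ ≈ 0.238 L

V constant ⇒ P ∝ T: V₂ = V₁; T₂ = T₁·(P₂/P₁) = 155.6 K.
Isobaric, so V/T is constant: P₃ = P₂; V₃ = V₂·(T₃/T₂) = 0.2381 L.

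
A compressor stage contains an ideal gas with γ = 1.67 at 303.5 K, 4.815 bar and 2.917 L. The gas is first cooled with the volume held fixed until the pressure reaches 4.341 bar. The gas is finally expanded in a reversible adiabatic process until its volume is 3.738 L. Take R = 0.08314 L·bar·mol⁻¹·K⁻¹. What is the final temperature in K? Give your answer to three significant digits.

V constant ⇒ P ∝ T: V₂ = V₁; T₂ = T₁·(P₂/P₁) = 273.6 K.
Adiabatic (γ = 1.67), T V^(γ−1) and P V^γ constant: T₃ = T₂·(V₂/V₃)^(γ−1) = 231.7 K; P₃ = P₂·(V₂/V₃)^γ = 2.869 bar.

T₃ ≈ 232 K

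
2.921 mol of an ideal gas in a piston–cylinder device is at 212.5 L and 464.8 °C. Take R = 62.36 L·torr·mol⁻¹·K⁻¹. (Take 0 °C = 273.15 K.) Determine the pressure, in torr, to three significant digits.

P ≈ 633 torr

Convert: T = 737.95 K.
PV = nRT ⇒ P = nRT/V = (2.921 × 62.36 × 737.95) / 212.5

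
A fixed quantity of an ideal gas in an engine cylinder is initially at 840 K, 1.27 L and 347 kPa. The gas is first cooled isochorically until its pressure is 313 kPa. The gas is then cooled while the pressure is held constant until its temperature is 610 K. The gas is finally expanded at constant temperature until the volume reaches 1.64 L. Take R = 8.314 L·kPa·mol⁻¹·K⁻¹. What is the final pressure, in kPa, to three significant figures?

P₄ ≈ 195 kPa

V constant ⇒ P ∝ T: V₂ = V₁; T₂ = T₁·(P₂/P₁) = 757.7 K.
P constant ⇒ V ∝ T: P₃ = P₂; V₃ = V₂·(T₃/T₂) = 1.022 L.
T constant ⇒ Boyle's law P V = const: T₄ = T₃; P₄ = P₃·(V₃/V₄) = 195.1 kPa.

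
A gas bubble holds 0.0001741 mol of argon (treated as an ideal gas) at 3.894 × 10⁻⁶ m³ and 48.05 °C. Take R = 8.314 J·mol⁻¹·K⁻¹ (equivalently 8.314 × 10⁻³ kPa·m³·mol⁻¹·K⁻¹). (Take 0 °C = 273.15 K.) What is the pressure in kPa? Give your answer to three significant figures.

Convert: T = 321.20 K.
PV = nRT ⇒ P = nRT/V = (0.0001741 × 8.314 × 10⁻³ × 321.20) / 3.894e-06

P ≈ 119 kPa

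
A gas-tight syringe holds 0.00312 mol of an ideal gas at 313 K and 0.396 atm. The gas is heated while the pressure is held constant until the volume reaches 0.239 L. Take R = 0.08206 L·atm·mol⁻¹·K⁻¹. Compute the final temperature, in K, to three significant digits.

T₂ ≈ 370 K

From PV = nRT: V₁ = nRT₁/P₁ = 0.2024 L.
P constant ⇒ V ∝ T: P₂ = P₁; T₂ = T₁·(V₂/V₁) = 369.7 K.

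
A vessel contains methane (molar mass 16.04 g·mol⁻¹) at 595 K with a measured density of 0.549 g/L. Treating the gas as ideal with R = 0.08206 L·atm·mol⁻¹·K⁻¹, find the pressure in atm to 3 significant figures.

ρ = PM/(RT) ⇒ P = ρRT/M = (0.549 × 0.08206 × 595.0) / 16.04

P ≈ 1.67 atm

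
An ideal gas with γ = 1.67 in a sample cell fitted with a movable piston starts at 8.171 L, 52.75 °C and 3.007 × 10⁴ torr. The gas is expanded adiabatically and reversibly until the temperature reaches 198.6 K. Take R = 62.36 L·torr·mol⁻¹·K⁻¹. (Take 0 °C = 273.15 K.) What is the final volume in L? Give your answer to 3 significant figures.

V₂ ≈ 17.1 L

Convert: T₁ = 325.9 K.
Adiabatic (γ = 1.67), T V^(γ−1) and P V^γ constant: P₂ = P₁·(T₂/T₁)^(γ/(γ−1)) = 8749 torr; V₂ = V₁·(T₁/T₂)^(1/(γ−1)) = 17.11 L.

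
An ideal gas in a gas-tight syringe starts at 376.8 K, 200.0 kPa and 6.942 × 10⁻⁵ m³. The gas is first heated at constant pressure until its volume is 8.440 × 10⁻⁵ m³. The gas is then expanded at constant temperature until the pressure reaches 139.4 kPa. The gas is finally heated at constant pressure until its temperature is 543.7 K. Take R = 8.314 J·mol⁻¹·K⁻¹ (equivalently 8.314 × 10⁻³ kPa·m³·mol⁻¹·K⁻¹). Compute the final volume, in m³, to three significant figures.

V₄ ≈ 0.000144 m³

Isobaric, so V/T is constant: P₂ = P₁; T₂ = T₁·(V₂/V₁) = 458.1 K.
Isothermal, so P V is constant: T₃ = T₂; V₃ = V₂·(P₂/P₃) = 0.0001211 m³.
Isobaric, so V/T is constant: P₄ = P₃; V₄ = V₃·(T₄/T₃) = 0.0001437 m³.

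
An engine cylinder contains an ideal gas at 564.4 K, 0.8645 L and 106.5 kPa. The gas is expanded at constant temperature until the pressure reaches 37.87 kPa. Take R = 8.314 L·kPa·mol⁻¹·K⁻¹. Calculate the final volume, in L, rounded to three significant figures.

T constant ⇒ Boyle's law P V = const: T₂ = T₁; V₂ = V₁·(P₁/P₂) = 2.431 L.

V₂ ≈ 2.43 L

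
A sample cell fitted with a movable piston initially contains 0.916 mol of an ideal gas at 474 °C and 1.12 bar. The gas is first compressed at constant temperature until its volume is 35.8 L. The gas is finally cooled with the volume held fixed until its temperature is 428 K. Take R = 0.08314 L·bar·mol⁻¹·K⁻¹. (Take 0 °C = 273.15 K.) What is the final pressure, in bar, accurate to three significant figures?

Convert: T₁ = 747.1 K.
From PV = nRT: V₁ = nRT₁/P₁ = 50.80 L.
T constant ⇒ Boyle's law P V = const: T₂ = T₁; P₂ = P₁·(V₁/V₂) = 1.589 bar.
Isochoric, so P/T is constant: V₃ = V₂; P₃ = P₂·(T₃/T₂) = 0.9105 bar.

P₃ ≈ 0.910 bar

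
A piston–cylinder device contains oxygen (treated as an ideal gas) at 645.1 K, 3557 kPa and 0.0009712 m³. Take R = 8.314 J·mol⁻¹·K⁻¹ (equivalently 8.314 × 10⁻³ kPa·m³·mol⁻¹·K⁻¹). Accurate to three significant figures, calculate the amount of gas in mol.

n ≈ 0.644 mol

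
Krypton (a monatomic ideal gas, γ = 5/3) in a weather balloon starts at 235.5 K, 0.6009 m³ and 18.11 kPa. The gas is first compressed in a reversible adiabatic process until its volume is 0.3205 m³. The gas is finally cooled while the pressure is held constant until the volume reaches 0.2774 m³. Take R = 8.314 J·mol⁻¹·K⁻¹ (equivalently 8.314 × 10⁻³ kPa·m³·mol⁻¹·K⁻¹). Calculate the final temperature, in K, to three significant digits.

Adiabatic (γ = 5/3), T V^(γ−1) and P V^γ constant: T₂ = T₁·(V₁/V₂)^(γ−1) = 358.1 K; P₂ = P₁·(V₁/V₂)^γ = 51.63 kPa.
Isobaric, so V/T is constant: P₃ = P₂; T₃ = T₂·(V₃/V₂) = 309.9 K.

T₃ ≈ 310 K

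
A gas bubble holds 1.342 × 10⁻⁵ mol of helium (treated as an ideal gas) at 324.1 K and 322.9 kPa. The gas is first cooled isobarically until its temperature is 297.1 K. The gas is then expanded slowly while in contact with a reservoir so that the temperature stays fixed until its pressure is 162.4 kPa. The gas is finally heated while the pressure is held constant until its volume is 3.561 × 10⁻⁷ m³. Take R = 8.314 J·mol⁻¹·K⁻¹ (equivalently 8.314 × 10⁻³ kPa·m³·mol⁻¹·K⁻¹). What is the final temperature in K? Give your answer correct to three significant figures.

T₄ ≈ 518 K

From PV = nRT: V₁ = nRT₁/P₁ = 1.120e-07 m³.
Isobaric, so V/T is constant: P₂ = P₁; V₂ = V₁·(T₂/T₁) = 1.027e-07 m³.
T constant ⇒ Boyle's law P V = const: T₃ = T₂; V₃ = V₂·(P₂/P₃) = 2.041e-07 m³.
P constant ⇒ V ∝ T: P₄ = P₃; T₄ = T₃·(V₄/V₃) = 518.3 K.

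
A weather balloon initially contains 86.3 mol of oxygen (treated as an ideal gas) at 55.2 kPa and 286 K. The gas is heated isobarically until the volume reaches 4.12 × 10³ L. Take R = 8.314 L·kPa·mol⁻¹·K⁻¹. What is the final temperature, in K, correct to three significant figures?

From PV = nRT: V₁ = nRT₁/P₁ = 3717 L.
P constant ⇒ V ∝ T: P₂ = P₁; T₂ = T₁·(V₂/V₁) = 317.0 K.

T₂ ≈ 317 K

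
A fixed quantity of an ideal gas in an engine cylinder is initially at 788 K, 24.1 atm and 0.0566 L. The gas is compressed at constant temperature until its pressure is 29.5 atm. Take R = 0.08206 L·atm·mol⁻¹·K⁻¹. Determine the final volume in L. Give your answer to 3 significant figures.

V₂ ≈ 0.0462 L

Isothermal, so P V is constant: T₂ = T₁; V₂ = V₁·(P₁/P₂) = 0.04624 L.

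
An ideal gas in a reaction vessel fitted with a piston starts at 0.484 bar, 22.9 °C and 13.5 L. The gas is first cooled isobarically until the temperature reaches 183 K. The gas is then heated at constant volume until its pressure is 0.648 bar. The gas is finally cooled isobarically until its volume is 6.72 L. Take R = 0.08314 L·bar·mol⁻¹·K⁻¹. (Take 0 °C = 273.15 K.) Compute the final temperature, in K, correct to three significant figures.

T₄ ≈ 197 K

Convert: T₁ = 296.0 K.
Isobaric, so V/T is constant: P₂ = P₁; V₂ = V₁·(T₂/T₁) = 8.345 L.
Isochoric, so P/T is constant: V₃ = V₂; T₃ = T₂·(P₃/P₂) = 245.0 K.
P constant ⇒ V ∝ T: P₄ = P₃; T₄ = T₃·(V₄/V₃) = 197.3 K.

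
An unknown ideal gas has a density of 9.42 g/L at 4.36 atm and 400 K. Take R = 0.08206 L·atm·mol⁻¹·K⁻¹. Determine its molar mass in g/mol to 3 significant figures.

M ≈ 70.9 g/mol

ρ = PM/(RT) ⇒ M = ρRT/P = (9.42 × 0.08206 × 400.0) / 4.36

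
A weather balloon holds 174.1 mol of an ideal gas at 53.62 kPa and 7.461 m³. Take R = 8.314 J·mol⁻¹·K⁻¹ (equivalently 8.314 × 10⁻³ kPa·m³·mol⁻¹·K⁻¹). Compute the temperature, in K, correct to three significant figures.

T ≈ 276 K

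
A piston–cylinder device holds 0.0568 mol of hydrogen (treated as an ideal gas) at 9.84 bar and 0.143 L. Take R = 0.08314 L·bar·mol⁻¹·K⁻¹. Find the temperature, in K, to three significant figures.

T ≈ 298 K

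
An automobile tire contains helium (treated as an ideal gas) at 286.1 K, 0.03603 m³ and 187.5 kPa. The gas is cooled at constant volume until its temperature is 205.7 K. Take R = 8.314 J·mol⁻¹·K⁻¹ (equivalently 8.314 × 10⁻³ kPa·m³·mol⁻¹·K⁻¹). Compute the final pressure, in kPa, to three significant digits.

P₂ ≈ 135 kPa

V constant ⇒ P ∝ T: V₂ = V₁; P₂ = P₁·(T₂/T₁) = 134.8 kPa.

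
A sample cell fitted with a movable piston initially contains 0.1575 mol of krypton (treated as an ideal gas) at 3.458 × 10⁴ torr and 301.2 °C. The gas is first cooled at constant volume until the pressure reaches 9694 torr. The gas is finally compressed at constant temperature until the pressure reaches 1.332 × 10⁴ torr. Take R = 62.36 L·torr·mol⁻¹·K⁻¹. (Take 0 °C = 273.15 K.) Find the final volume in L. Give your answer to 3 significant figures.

V₃ ≈ 0.119 L

Convert: T₁ = 574.3 K.
From PV = nRT: V₁ = nRT₁/P₁ = 0.1631 L.
Isochoric, so P/T is constant: V₂ = V₁; T₂ = T₁·(P₂/P₁) = 161.0 K.
T constant ⇒ Boyle's law P V = const: T₃ = T₂; V₃ = V₂·(P₂/P₃) = 0.1187 L.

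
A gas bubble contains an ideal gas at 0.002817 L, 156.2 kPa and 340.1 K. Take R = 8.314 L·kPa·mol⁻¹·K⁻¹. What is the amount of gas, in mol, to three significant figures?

n ≈ 0.000156 mol

PV = nRT ⇒ n = PV/(RT) = (156.2 × 0.002817) / (8.314 × 340.1)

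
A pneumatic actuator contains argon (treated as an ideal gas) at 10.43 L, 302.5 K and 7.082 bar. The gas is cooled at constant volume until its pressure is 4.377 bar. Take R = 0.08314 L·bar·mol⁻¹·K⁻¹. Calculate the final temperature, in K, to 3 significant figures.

V constant ⇒ P ∝ T: V₂ = V₁; T₂ = T₁·(P₂/P₁) = 187.0 K.

T₂ ≈ 187 K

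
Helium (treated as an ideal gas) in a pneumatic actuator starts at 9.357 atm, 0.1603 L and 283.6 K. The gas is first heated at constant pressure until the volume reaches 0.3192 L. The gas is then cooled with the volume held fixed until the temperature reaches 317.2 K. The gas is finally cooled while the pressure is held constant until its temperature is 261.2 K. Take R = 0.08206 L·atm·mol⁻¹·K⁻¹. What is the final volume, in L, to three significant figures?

Isobaric, so V/T is constant: P₂ = P₁; T₂ = T₁·(V₂/V₁) = 564.7 K.
V constant ⇒ P ∝ T: V₃ = V₂; P₃ = P₂·(T₃/T₂) = 5.256 atm.
P constant ⇒ V ∝ T: P₄ = P₃; V₄ = V₃·(T₄/T₃) = 0.2628 L.

V₄ ≈ 0.263 L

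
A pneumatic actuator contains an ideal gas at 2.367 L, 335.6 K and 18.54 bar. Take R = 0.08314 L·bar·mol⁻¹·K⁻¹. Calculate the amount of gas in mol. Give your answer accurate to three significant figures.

n ≈ 1.57 mol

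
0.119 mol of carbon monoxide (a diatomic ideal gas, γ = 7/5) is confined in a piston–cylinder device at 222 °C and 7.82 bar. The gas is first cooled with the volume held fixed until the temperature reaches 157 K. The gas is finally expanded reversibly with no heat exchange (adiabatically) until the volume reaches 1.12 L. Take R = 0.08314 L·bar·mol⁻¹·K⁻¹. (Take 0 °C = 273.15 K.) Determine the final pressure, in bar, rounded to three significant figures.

P₃ ≈ 1.10 bar

Convert: T₁ = 495.1 K.
From PV = nRT: V₁ = nRT₁/P₁ = 0.6265 L.
Isochoric, so P/T is constant: V₂ = V₁; P₂ = P₁·(T₂/T₁) = 2.480 bar.
Reversible adiabatic, γ = 7/5: T₃ = T₂·(V₂/V₃)^(γ−1) = 124.4 K; P₃ = P₂·(V₂/V₃)^γ = 1.099 bar.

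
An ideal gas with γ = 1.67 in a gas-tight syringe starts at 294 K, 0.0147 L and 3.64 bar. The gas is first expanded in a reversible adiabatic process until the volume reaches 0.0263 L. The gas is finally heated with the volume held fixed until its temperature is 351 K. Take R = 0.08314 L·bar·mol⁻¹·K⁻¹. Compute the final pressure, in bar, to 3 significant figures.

Reversible adiabatic, γ = 1.67: T₂ = T₁·(V₁/V₂)^(γ−1) = 199.1 K; P₂ = P₁·(V₁/V₂)^γ = 1.378 bar.
V constant ⇒ P ∝ T: V₃ = V₂; P₃ = P₂·(T₃/T₂) = 2.429 bar.

P₃ ≈ 2.43 bar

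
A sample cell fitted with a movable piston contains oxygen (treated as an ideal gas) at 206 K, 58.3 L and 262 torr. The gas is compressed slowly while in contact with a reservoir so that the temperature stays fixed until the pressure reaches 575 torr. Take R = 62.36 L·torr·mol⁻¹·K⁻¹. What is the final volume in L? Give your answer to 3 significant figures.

V₂ ≈ 26.6 L

T constant ⇒ Boyle's law P V = const: T₂ = T₁; V₂ = V₁·(P₁/P₂) = 26.56 L.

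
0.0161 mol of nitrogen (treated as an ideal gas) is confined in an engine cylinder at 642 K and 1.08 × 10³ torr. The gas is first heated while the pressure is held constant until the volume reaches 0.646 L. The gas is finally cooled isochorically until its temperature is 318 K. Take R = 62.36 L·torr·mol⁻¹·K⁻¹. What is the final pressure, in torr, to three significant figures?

From PV = nRT: V₁ = nRT₁/P₁ = 0.5968 L.
Isobaric, so V/T is constant: P₂ = P₁; T₂ = T₁·(V₂/V₁) = 694.9 K.
V constant ⇒ P ∝ T: V₃ = V₂; P₃ = P₂·(T₃/T₂) = 494.2 torr.

P₃ ≈ 494 torr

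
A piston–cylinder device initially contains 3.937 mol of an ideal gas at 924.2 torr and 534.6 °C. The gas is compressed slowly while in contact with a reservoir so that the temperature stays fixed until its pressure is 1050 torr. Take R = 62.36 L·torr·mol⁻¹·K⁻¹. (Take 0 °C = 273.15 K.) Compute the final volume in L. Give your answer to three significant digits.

V₂ ≈ 189 L

Convert: T₁ = 807.8 K.
From PV = nRT: V₁ = nRT₁/P₁ = 214.6 L.
Isothermal, so P V is constant: T₂ = T₁; V₂ = V₁·(P₁/P₂) = 188.9 L.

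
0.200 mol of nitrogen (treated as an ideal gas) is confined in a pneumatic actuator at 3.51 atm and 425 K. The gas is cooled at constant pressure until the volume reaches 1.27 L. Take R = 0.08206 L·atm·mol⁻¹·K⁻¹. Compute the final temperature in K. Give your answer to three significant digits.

T₂ ≈ 272 K

From PV = nRT: V₁ = nRT₁/P₁ = 1.987 L.
P constant ⇒ V ∝ T: P₂ = P₁; T₂ = T₁·(V₂/V₁) = 271.6 K.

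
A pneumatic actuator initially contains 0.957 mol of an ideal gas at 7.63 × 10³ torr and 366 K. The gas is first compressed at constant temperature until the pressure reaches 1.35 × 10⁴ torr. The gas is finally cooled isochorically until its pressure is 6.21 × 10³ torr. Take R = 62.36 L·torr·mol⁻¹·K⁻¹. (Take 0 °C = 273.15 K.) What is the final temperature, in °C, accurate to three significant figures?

T₃ ≈ -105 °C

From PV = nRT: V₁ = nRT₁/P₁ = 2.863 L.
T constant ⇒ Boyle's law P V = const: T₂ = T₁; V₂ = V₁·(P₁/P₂) = 1.618 L.
Isochoric, so P/T is constant: V₃ = V₂; T₃ = T₂·(P₃/P₂) = 168.4 K.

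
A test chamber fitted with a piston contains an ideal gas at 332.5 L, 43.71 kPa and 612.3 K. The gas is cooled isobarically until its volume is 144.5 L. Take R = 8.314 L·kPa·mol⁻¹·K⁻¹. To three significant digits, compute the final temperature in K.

T₂ ≈ 266 K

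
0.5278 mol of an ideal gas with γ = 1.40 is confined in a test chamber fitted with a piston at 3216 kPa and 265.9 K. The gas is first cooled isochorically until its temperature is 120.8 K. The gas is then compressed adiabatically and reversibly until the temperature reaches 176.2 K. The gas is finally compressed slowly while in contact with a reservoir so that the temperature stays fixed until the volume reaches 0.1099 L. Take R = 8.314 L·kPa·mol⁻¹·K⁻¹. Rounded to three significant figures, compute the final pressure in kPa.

From PV = nRT: V₁ = nRT₁/P₁ = 0.3628 L.
Isochoric, so P/T is constant: V₂ = V₁; P₂ = P₁·(T₂/T₁) = 1461 kPa.
Adiabatic (γ = 1.40), T V^(γ−1) and P V^γ constant: P₃ = P₂·(T₃/T₂)^(γ/(γ−1)) = 5476 kPa; V₃ = V₂·(T₂/T₃)^(1/(γ−1)) = 0.1412 L.
Isothermal, so P V is constant: T₄ = T₃; P₄ = P₃·(V₃/V₄) = 7035 kPa.

P₄ ≈ 7.04e+03 kPa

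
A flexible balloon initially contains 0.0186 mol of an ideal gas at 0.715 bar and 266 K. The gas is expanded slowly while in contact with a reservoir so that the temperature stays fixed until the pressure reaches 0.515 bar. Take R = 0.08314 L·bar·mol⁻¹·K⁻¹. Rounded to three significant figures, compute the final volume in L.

V₂ ≈ 0.799 L

From PV = nRT: V₁ = nRT₁/P₁ = 0.5753 L.
Isothermal, so P V is constant: T₂ = T₁; V₂ = V₁·(P₁/P₂) = 0.7987 L.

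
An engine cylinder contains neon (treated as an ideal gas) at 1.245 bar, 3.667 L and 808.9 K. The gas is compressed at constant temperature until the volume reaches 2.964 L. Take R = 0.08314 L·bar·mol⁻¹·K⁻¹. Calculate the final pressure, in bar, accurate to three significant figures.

P₂ ≈ 1.54 bar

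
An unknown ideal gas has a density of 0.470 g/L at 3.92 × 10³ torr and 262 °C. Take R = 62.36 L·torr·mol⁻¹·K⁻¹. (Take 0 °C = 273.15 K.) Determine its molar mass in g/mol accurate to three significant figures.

M ≈ 4.00 g/mol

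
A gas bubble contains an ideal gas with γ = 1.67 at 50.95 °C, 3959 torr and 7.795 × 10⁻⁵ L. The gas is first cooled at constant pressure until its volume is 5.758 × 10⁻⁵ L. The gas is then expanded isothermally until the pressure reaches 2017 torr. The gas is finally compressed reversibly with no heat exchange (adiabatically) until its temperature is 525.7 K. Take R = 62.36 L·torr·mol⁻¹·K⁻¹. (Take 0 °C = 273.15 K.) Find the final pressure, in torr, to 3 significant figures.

P₄ ≈ 1.43e+04 torr

Convert: T₁ = 324.1 K.
P constant ⇒ V ∝ T: P₂ = P₁; T₂ = T₁·(V₂/V₁) = 239.4 K.
Isothermal, so P V is constant: T₃ = T₂; V₃ = V₂·(P₂/P₃) = 0.0001130 L.
Adiabatic (γ = 1.67), T V^(γ−1) and P V^γ constant: P₄ = P₃·(T₄/T₃)^(γ/(γ−1)) = 1.433e+04 torr; V₄ = V₃·(T₃/T₄)^(1/(γ−1)) = 3.494e-05 L.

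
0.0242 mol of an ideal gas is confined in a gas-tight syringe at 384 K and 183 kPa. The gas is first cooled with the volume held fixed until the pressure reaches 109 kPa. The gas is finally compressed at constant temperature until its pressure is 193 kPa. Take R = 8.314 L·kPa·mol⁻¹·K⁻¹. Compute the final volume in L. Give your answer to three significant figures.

From PV = nRT: V₁ = nRT₁/P₁ = 0.4222 L.
V constant ⇒ P ∝ T: V₂ = V₁; T₂ = T₁·(P₂/P₁) = 228.7 K.
Isothermal, so P V is constant: T₃ = T₂; V₃ = V₂·(P₂/P₃) = 0.2384 L.

V₃ ≈ 0.238 L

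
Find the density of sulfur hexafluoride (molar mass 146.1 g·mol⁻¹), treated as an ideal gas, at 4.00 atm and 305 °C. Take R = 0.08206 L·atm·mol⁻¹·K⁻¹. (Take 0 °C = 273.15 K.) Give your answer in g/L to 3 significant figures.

ρ ≈ 12.3 g/L

ρ = PM/(RT) = (4.00 × 146.1) / (0.08206 × 578.1)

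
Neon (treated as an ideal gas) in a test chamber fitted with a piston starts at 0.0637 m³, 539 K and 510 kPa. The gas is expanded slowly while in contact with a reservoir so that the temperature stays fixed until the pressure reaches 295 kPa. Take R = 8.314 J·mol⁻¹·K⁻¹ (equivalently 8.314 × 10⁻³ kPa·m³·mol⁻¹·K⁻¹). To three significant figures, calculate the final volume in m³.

V₂ ≈ 0.110 m³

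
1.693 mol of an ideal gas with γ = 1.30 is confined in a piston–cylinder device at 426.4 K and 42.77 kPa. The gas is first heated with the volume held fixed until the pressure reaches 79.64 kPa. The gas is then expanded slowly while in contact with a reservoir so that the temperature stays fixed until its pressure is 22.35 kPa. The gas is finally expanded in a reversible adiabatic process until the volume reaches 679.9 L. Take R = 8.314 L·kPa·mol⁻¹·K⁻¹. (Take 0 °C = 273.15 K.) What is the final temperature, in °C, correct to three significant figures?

T₄ ≈ 451 °C

From PV = nRT: V₁ = nRT₁/P₁ = 140.3 L.
V constant ⇒ P ∝ T: V₂ = V₁; T₂ = T₁·(P₂/P₁) = 794.0 K.
Isothermal, so P V is constant: T₃ = T₂; V₃ = V₂·(P₂/P₃) = 500.0 L.
Adiabatic (γ = 1.30), T V^(γ−1) and P V^γ constant: T₄ = T₃·(V₃/V₄)^(γ−1) = 724.1 K; P₄ = P₃·(V₃/V₄)^γ = 14.99 kPa.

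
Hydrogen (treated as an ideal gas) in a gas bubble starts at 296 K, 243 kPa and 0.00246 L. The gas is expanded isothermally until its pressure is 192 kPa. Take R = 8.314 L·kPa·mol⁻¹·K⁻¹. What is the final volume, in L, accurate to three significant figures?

Isothermal, so P V is constant: T₂ = T₁; V₂ = V₁·(P₁/P₂) = 0.003113 L.

V₂ ≈ 0.00311 L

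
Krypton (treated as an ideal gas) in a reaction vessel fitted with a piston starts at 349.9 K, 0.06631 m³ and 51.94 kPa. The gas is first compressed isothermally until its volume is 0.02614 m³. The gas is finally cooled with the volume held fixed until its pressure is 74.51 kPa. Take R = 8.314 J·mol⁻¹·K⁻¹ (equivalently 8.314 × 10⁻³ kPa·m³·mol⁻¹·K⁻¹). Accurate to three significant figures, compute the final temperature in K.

T constant ⇒ Boyle's law P V = const: T₂ = T₁; P₂ = P₁·(V₁/V₂) = 131.8 kPa.
Isochoric, so P/T is constant: V₃ = V₂; T₃ = T₂·(P₃/P₂) = 197.9 K.

T₃ ≈ 198 K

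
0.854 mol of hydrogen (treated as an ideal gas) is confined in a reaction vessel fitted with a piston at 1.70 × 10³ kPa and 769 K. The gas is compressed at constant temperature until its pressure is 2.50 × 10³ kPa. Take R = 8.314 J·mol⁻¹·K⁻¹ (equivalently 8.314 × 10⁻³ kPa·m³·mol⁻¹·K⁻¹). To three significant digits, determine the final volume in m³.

From PV = nRT: V₁ = nRT₁/P₁ = 0.003212 m³.
Isothermal, so P V is constant: T₂ = T₁; V₂ = V₁·(P₁/P₂) = 0.002184 m³.

V₂ ≈ 0.00218 m³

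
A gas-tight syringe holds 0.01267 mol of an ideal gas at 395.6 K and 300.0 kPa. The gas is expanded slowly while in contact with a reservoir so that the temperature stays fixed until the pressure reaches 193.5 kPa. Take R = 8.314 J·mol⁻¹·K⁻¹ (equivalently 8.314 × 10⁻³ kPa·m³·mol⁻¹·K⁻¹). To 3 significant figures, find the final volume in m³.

From PV = nRT: V₁ = nRT₁/P₁ = 0.0001389 m³.
T constant ⇒ Boyle's law P V = const: T₂ = T₁; V₂ = V₁·(P₁/P₂) = 0.0002154 m³.

V₂ ≈ 0.000215 m³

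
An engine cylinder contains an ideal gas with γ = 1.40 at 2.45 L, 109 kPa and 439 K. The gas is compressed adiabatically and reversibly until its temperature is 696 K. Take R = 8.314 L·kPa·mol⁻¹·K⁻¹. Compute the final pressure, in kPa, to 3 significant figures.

P₂ ≈ 547 kPa

Adiabatic (γ = 1.40), T V^(γ−1) and P V^γ constant: P₂ = P₁·(T₂/T₁)^(γ/(γ−1)) = 546.9 kPa; V₂ = V₁·(T₁/T₂)^(1/(γ−1)) = 0.7741 L.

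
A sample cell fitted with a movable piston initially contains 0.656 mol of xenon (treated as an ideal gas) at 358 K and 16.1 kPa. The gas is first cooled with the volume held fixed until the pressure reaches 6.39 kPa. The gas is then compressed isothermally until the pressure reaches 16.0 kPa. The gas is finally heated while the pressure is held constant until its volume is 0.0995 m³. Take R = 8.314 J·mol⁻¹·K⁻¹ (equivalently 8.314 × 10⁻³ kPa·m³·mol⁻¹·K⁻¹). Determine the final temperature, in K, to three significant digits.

From PV = nRT: V₁ = nRT₁/P₁ = 0.1213 m³.
V constant ⇒ P ∝ T: V₂ = V₁; T₂ = T₁·(P₂/P₁) = 142.1 K.
T constant ⇒ Boyle's law P V = const: T₃ = T₂; V₃ = V₂·(P₂/P₃) = 0.04843 m³.
P constant ⇒ V ∝ T: P₄ = P₃; T₄ = T₃·(V₄/V₃) = 291.9 K.

T₄ ≈ 292 K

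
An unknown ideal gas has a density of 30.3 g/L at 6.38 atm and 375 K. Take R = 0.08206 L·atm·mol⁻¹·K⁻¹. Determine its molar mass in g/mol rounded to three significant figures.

M ≈ 146 g/mol

ρ = PM/(RT) ⇒ M = ρRT/P = (30.3 × 0.08206 × 375.0) / 6.38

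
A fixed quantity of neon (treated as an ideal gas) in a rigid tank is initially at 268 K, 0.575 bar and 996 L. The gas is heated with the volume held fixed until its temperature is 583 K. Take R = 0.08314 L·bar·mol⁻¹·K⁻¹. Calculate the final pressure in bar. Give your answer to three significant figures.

Isochoric, so P/T is constant: V₂ = V₁; P₂ = P₁·(T₂/T₁) = 1.251 bar.

P₂ ≈ 1.25 bar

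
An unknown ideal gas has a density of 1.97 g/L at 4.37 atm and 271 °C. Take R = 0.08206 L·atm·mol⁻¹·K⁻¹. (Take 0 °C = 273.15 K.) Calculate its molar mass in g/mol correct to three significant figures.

M ≈ 20.1 g/mol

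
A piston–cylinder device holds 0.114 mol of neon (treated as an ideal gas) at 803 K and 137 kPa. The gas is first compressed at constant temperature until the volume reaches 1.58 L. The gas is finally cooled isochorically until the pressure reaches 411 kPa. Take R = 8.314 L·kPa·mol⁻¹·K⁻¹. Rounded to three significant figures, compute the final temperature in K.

From PV = nRT: V₁ = nRT₁/P₁ = 5.555 L.
Isothermal, so P V is constant: T₂ = T₁; P₂ = P₁·(V₁/V₂) = 481.7 kPa.
Isochoric, so P/T is constant: V₃ = V₂; T₃ = T₂·(P₃/P₂) = 685.1 K.

T₃ ≈ 685 K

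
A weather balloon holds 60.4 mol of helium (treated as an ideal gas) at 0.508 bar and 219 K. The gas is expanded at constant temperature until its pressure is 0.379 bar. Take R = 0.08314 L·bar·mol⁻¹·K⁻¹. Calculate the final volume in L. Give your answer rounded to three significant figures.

From PV = nRT: V₁ = nRT₁/P₁ = 2165 L.
Isothermal, so P V is constant: T₂ = T₁; V₂ = V₁·(P₁/P₂) = 2902 L.

V₂ ≈ 2.90e+03 L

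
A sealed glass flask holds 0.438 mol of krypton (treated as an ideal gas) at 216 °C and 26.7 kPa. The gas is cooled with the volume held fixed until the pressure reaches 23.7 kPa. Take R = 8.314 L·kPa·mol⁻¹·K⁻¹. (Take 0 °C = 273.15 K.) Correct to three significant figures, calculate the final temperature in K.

Convert: T₁ = 489.1 K.
From PV = nRT: V₁ = nRT₁/P₁ = 66.71 L.
Isochoric, so P/T is constant: V₂ = V₁; T₂ = T₁·(P₂/P₁) = 434.2 K.

T₂ ≈ 434 K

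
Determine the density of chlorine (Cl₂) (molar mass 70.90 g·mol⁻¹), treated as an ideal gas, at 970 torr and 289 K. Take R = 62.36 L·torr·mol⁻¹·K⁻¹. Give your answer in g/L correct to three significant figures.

ρ = PM/(RT) = (970 × 70.90) / (62.36 × 289.0)

ρ ≈ 3.82 g/L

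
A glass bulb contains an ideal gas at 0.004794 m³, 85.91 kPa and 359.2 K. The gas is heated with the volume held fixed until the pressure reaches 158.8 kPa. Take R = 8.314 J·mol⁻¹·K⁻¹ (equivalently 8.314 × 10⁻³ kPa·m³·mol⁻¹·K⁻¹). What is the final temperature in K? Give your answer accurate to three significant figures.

V constant ⇒ P ∝ T: V₂ = V₁; T₂ = T₁·(P₂/P₁) = 664.0 K.

T₂ ≈ 664 K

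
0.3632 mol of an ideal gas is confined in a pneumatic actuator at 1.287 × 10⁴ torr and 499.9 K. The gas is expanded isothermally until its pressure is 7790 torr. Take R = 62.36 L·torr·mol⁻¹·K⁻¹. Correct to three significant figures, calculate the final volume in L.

V₂ ≈ 1.45 L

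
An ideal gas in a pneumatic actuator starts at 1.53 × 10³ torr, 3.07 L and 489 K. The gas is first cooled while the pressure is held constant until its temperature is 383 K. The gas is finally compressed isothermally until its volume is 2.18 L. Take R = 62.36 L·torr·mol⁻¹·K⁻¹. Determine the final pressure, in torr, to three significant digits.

P₃ ≈ 1.69e+03 torr

P constant ⇒ V ∝ T: P₂ = P₁; V₂ = V₁·(T₂/T₁) = 2.405 L.
T constant ⇒ Boyle's law P V = const: T₃ = T₂; P₃ = P₂·(V₂/V₃) = 1688 torr.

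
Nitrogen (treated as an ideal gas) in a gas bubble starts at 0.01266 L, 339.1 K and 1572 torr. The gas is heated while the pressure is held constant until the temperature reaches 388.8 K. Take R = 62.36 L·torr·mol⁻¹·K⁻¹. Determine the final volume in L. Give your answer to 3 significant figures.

Isobaric, so V/T is constant: P₂ = P₁; V₂ = V₁·(T₂/T₁) = 0.01452 L.

V₂ ≈ 0.0145 L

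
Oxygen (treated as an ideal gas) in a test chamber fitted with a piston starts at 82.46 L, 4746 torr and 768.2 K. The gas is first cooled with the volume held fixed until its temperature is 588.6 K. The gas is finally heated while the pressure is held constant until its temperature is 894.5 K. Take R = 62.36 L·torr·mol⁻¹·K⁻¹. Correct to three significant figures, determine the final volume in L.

Isochoric, so P/T is constant: V₂ = V₁; P₂ = P₁·(T₂/T₁) = 3636 torr.
Isobaric, so V/T is constant: P₃ = P₂; V₃ = V₂·(T₃/T₂) = 125.3 L.

V₃ ≈ 125 L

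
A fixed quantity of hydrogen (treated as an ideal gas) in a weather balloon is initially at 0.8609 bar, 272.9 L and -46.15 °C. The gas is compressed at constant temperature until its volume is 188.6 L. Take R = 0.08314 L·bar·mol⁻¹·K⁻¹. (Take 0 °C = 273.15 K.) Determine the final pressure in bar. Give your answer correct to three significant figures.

Convert: T₁ = 227.0 K.
Isothermal, so P V is constant: T₂ = T₁; P₂ = P₁·(V₁/V₂) = 1.246 bar.

P₂ ≈ 1.25 bar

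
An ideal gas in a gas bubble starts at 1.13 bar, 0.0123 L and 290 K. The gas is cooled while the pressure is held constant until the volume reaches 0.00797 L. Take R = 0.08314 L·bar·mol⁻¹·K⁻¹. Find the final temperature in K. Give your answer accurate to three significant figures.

T₂ ≈ 188 K

Isobaric, so V/T is constant: P₂ = P₁; T₂ = T₁·(V₂/V₁) = 187.9 K.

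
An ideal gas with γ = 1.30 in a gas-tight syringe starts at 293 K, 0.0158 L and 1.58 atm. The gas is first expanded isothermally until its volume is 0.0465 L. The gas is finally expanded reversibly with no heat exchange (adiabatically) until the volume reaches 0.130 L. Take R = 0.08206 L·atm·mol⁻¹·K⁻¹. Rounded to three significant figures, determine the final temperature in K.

T₃ ≈ 215 K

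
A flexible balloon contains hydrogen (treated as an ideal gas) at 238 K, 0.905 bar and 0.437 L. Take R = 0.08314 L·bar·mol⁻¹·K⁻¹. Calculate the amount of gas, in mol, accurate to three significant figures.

PV = nRT ⇒ n = PV/(RT) = (0.905 × 0.437) / (0.08314 × 238)

n ≈ 0.0200 mol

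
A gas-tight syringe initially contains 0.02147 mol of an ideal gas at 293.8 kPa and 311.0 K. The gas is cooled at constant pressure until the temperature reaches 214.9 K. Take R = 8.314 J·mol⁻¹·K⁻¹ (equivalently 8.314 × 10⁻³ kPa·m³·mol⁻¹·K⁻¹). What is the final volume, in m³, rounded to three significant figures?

From PV = nRT: V₁ = nRT₁/P₁ = 0.0001890 m³.
Isobaric, so V/T is constant: P₂ = P₁; V₂ = V₁·(T₂/T₁) = 0.0001306 m³.

V₂ ≈ 0.000131 m³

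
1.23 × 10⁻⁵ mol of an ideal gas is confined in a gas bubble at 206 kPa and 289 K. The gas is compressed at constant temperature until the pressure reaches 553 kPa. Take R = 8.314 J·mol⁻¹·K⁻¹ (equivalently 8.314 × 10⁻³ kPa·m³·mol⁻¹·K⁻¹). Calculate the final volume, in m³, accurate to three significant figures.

From PV = nRT: V₁ = nRT₁/P₁ = 1.435e-07 m³.
T constant ⇒ Boyle's law P V = const: T₂ = T₁; V₂ = V₁·(P₁/P₂) = 5.344e-08 m³.

V₂ ≈ 5.34e-08 m³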